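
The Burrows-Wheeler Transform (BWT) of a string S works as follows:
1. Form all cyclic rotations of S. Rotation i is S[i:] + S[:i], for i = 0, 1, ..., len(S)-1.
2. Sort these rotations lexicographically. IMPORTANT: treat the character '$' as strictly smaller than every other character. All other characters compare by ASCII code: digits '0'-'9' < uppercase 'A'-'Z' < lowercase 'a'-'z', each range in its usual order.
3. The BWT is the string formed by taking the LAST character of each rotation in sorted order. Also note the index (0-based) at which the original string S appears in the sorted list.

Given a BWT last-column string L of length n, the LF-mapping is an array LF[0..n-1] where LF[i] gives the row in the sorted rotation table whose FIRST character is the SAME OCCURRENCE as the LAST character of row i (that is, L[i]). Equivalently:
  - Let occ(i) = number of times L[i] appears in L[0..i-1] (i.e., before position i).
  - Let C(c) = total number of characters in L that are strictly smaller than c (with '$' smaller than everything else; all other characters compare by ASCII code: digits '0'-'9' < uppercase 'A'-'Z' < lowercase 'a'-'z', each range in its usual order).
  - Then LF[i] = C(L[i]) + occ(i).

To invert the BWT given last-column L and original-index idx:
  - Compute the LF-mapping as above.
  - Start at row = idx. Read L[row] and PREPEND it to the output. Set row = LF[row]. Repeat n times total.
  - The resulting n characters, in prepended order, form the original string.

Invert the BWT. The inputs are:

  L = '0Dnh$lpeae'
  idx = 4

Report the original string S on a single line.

LF mapping: 1 2 8 6 0 7 9 4 3 5
Walk LF starting at row 4, prepending L[row]:
  step 1: row=4, L[4]='$', prepend. Next row=LF[4]=0
  step 2: row=0, L[0]='0', prepend. Next row=LF[0]=1
  step 3: row=1, L[1]='D', prepend. Next row=LF[1]=2
  step 4: row=2, L[2]='n', prepend. Next row=LF[2]=8
  step 5: row=8, L[8]='a', prepend. Next row=LF[8]=3
  step 6: row=3, L[3]='h', prepend. Next row=LF[3]=6
  step 7: row=6, L[6]='p', prepend. Next row=LF[6]=9
  step 8: row=9, L[9]='e', prepend. Next row=LF[9]=5
  step 9: row=5, L[5]='l', prepend. Next row=LF[5]=7
  step 10: row=7, L[7]='e', prepend. Next row=LF[7]=4
Reversed output: elephanD0$

Answer: elephanD0$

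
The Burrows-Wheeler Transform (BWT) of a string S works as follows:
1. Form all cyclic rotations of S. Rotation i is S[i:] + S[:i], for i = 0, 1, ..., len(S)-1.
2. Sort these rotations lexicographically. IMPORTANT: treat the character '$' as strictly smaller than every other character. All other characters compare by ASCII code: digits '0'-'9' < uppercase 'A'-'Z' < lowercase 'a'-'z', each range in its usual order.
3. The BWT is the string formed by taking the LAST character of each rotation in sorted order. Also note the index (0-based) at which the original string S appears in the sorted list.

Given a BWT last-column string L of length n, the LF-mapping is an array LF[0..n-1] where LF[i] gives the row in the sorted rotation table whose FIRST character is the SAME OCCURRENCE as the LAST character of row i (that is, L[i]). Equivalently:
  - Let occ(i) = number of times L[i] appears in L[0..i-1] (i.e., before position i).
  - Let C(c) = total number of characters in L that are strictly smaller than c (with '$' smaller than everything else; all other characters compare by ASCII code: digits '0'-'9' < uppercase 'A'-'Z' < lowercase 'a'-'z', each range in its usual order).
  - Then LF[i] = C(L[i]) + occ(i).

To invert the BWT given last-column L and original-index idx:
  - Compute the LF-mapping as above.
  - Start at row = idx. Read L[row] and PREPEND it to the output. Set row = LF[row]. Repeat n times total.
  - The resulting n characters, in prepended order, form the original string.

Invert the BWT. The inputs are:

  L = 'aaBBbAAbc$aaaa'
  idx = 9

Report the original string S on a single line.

LF mapping: 5 6 3 4 11 1 2 12 13 0 7 8 9 10
Walk LF starting at row 9, prepending L[row]:
  step 1: row=9, L[9]='$', prepend. Next row=LF[9]=0
  step 2: row=0, L[0]='a', prepend. Next row=LF[0]=5
  step 3: row=5, L[5]='A', prepend. Next row=LF[5]=1
  step 4: row=1, L[1]='a', prepend. Next row=LF[1]=6
  step 5: row=6, L[6]='A', prepend. Next row=LF[6]=2
  step 6: row=2, L[2]='B', prepend. Next row=LF[2]=3
  step 7: row=3, L[3]='B', prepend. Next row=LF[3]=4
  step 8: row=4, L[4]='b', prepend. Next row=LF[4]=11
  step 9: row=11, L[11]='a', prepend. Next row=LF[11]=8
  step 10: row=8, L[8]='c', prepend. Next row=LF[8]=13
  step 11: row=13, L[13]='a', prepend. Next row=LF[13]=10
  step 12: row=10, L[10]='a', prepend. Next row=LF[10]=7
  step 13: row=7, L[7]='b', prepend. Next row=LF[7]=12
  step 14: row=12, L[12]='a', prepend. Next row=LF[12]=9
Reversed output: abaacabBBAaAa$

Answer: abaacabBBAaAa$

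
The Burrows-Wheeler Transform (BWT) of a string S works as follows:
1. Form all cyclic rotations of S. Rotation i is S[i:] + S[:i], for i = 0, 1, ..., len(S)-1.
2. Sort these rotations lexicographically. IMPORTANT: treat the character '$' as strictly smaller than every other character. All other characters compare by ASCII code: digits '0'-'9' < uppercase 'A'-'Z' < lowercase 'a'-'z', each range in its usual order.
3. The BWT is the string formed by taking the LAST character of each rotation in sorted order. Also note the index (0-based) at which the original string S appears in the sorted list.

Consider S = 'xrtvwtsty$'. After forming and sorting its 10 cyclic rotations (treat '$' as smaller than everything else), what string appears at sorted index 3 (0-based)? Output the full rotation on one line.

Answer: tsty$xrtvw

Derivation:
All 10 rotations (rotation i = S[i:]+S[:i]):
  rot[0] = xrtvwtsty$
  rot[1] = rtvwtsty$x
  rot[2] = tvwtsty$xr
  rot[3] = vwtsty$xrt
  rot[4] = wtsty$xrtv
  rot[5] = tsty$xrtvw
  rot[6] = sty$xrtvwt
  rot[7] = ty$xrtvwts
  rot[8] = y$xrtvwtst
  rot[9] = $xrtvwtsty
Sorted (with $ < everything):
  sorted[0] = $xrtvwtsty
  sorted[1] = rtvwtsty$x
  sorted[2] = sty$xrtvwt
  sorted[3] = tsty$xrtvw
  sorted[4] = tvwtsty$xr
  sorted[5] = ty$xrtvwts
  sorted[6] = vwtsty$xrt
  sorted[7] = wtsty$xrtv
  sorted[8] = xrtvwtsty$
  sorted[9] = y$xrtvwtst
sorted[3] = tsty$xrtvw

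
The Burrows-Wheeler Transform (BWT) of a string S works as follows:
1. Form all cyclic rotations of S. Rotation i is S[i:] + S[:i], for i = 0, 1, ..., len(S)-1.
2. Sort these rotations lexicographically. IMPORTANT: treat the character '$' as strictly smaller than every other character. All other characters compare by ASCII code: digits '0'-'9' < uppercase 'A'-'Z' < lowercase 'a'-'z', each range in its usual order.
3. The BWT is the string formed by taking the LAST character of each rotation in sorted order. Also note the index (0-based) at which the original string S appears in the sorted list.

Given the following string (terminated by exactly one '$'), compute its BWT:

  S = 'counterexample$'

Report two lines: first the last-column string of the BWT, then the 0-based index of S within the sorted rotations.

All 15 rotations (rotation i = S[i:]+S[:i]):
  rot[0] = counterexample$
  rot[1] = ounterexample$c
  rot[2] = unterexample$co
  rot[3] = nterexample$cou
  rot[4] = terexample$coun
  rot[5] = erexample$count
  rot[6] = rexample$counte
  rot[7] = example$counter
  rot[8] = xample$countere
  rot[9] = ample$counterex
  rot[10] = mple$counterexa
  rot[11] = ple$counterexam
  rot[12] = le$counterexamp
  rot[13] = e$counterexampl
  rot[14] = $counterexample
Sorted (with $ < everything):
  sorted[0] = $counterexample  (last char: 'e')
  sorted[1] = ample$counterex  (last char: 'x')
  sorted[2] = counterexample$  (last char: '$')
  sorted[3] = e$counterexampl  (last char: 'l')
  sorted[4] = erexample$count  (last char: 't')
  sorted[5] = example$counter  (last char: 'r')
  sorted[6] = le$counterexamp  (last char: 'p')
  sorted[7] = mple$counterexa  (last char: 'a')
  sorted[8] = nterexample$cou  (last char: 'u')
  sorted[9] = ounterexample$c  (last char: 'c')
  sorted[10] = ple$counterexam  (last char: 'm')
  sorted[11] = rexample$counte  (last char: 'e')
  sorted[12] = terexample$coun  (last char: 'n')
  sorted[13] = unterexample$co  (last char: 'o')
  sorted[14] = xample$countere  (last char: 'e')
Last column: ex$ltrpaucmenoe
Original string S is at sorted index 2

Answer: ex$ltrpaucmenoe
2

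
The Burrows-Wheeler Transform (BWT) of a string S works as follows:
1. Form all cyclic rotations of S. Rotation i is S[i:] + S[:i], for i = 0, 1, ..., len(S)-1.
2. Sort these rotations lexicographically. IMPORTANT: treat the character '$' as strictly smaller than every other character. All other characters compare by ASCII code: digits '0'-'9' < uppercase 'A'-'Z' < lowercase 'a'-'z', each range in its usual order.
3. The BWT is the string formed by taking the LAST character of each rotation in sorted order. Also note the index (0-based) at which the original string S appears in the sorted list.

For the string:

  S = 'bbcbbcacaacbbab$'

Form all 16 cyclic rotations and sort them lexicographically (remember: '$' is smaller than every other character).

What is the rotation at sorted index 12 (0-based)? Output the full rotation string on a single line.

All 16 rotations (rotation i = S[i:]+S[:i]):
  rot[0] = bbcbbcacaacbbab$
  rot[1] = bcbbcacaacbbab$b
  rot[2] = cbbcacaacbbab$bb
  rot[3] = bbcacaacbbab$bbc
  rot[4] = bcacaacbbab$bbcb
  rot[5] = cacaacbbab$bbcbb
  rot[6] = acaacbbab$bbcbbc
  rot[7] = caacbbab$bbcbbca
  rot[8] = aacbbab$bbcbbcac
  rot[9] = acbbab$bbcbbcaca
  rot[10] = cbbab$bbcbbcacaa
  rot[11] = bbab$bbcbbcacaac
  rot[12] = bab$bbcbbcacaacb
  rot[13] = ab$bbcbbcacaacbb
  rot[14] = b$bbcbbcacaacbba
  rot[15] = $bbcbbcacaacbbab
Sorted (with $ < everything):
  sorted[0] = $bbcbbcacaacbbab
  sorted[1] = aacbbab$bbcbbcac
  sorted[2] = ab$bbcbbcacaacbb
  sorted[3] = acaacbbab$bbcbbc
  sorted[4] = acbbab$bbcbbcaca
  sorted[5] = b$bbcbbcacaacbba
  sorted[6] = bab$bbcbbcacaacb
  sorted[7] = bbab$bbcbbcacaac
  sorted[8] = bbcacaacbbab$bbc
  sorted[9] = bbcbbcacaacbbab$
  sorted[10] = bcacaacbbab$bbcb
  sorted[11] = bcbbcacaacbbab$b
  sorted[12] = caacbbab$bbcbbca
  sorted[13] = cacaacbbab$bbcbb
  sorted[14] = cbbab$bbcbbcacaa
  sorted[15] = cbbcacaacbbab$bb
sorted[12] = caacbbab$bbcbbca

Answer: caacbbab$bbcbbca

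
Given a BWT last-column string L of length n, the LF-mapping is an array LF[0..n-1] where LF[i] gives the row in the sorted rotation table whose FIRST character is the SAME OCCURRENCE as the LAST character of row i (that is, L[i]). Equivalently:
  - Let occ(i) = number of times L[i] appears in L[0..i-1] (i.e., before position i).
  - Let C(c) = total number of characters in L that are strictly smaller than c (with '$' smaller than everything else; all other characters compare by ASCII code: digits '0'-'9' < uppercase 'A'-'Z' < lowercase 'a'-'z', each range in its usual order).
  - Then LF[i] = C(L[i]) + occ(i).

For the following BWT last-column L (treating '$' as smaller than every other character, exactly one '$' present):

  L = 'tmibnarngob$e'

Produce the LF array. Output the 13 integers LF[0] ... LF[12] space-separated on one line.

Char counts: '$':1, 'a':1, 'b':2, 'e':1, 'g':1, 'i':1, 'm':1, 'n':2, 'o':1, 'r':1, 't':1
C (first-col start): C('$')=0, C('a')=1, C('b')=2, C('e')=4, C('g')=5, C('i')=6, C('m')=7, C('n')=8, C('o')=10, C('r')=11, C('t')=12
L[0]='t': occ=0, LF[0]=C('t')+0=12+0=12
L[1]='m': occ=0, LF[1]=C('m')+0=7+0=7
L[2]='i': occ=0, LF[2]=C('i')+0=6+0=6
L[3]='b': occ=0, LF[3]=C('b')+0=2+0=2
L[4]='n': occ=0, LF[4]=C('n')+0=8+0=8
L[5]='a': occ=0, LF[5]=C('a')+0=1+0=1
L[6]='r': occ=0, LF[6]=C('r')+0=11+0=11
L[7]='n': occ=1, LF[7]=C('n')+1=8+1=9
L[8]='g': occ=0, LF[8]=C('g')+0=5+0=5
L[9]='o': occ=0, LF[9]=C('o')+0=10+0=10
L[10]='b': occ=1, LF[10]=C('b')+1=2+1=3
L[11]='$': occ=0, LF[11]=C('$')+0=0+0=0
L[12]='e': occ=0, LF[12]=C('e')+0=4+0=4

Answer: 12 7 6 2 8 1 11 9 5 10 3 0 4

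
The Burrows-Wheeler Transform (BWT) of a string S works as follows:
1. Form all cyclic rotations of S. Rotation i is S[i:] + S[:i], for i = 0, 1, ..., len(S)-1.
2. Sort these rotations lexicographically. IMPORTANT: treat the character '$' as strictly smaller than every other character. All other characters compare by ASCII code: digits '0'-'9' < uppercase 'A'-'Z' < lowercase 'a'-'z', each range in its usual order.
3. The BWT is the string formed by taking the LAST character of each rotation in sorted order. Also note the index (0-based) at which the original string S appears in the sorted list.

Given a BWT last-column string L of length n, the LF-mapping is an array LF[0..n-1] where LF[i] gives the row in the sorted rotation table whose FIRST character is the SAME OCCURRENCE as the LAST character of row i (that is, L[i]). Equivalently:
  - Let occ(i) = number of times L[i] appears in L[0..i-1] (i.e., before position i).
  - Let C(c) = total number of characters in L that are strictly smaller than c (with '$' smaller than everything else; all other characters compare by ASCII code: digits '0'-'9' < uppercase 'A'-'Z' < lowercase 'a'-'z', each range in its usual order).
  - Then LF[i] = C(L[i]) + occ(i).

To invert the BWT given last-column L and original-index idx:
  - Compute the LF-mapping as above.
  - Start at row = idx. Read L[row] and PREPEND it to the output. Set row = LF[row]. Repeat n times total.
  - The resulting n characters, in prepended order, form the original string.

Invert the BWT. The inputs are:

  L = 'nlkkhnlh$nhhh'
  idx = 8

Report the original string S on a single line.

Answer: lhhnhnlkhkhn$

Derivation:
LF mapping: 10 8 6 7 1 11 9 2 0 12 3 4 5
Walk LF starting at row 8, prepending L[row]:
  step 1: row=8, L[8]='$', prepend. Next row=LF[8]=0
  step 2: row=0, L[0]='n', prepend. Next row=LF[0]=10
  step 3: row=10, L[10]='h', prepend. Next row=LF[10]=3
  step 4: row=3, L[3]='k', prepend. Next row=LF[3]=7
  step 5: row=7, L[7]='h', prepend. Next row=LF[7]=2
  step 6: row=2, L[2]='k', prepend. Next row=LF[2]=6
  step 7: row=6, L[6]='l', prepend. Next row=LF[6]=9
  step 8: row=9, L[9]='n', prepend. Next row=LF[9]=12
  step 9: row=12, L[12]='h', prepend. Next row=LF[12]=5
  step 10: row=5, L[5]='n', prepend. Next row=LF[5]=11
  step 11: row=11, L[11]='h', prepend. Next row=LF[11]=4
  step 12: row=4, L[4]='h', prepend. Next row=LF[4]=1
  step 13: row=1, L[1]='l', prepend. Next row=LF[1]=8
Reversed output: lhhnhnlkhkhn$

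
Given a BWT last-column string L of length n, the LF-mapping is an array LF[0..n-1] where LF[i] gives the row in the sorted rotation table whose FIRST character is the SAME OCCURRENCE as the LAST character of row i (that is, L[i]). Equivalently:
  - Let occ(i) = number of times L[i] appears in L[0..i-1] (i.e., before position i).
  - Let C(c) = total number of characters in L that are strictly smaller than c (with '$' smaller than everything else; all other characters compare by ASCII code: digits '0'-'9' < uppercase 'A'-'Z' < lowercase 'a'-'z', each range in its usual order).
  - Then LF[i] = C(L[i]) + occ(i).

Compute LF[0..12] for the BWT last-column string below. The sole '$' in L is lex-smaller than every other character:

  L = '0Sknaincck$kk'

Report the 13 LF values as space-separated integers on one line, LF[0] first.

Answer: 1 2 7 11 3 6 12 4 5 8 0 9 10

Derivation:
Char counts: '$':1, '0':1, 'S':1, 'a':1, 'c':2, 'i':1, 'k':4, 'n':2
C (first-col start): C('$')=0, C('0')=1, C('S')=2, C('a')=3, C('c')=4, C('i')=6, C('k')=7, C('n')=11
L[0]='0': occ=0, LF[0]=C('0')+0=1+0=1
L[1]='S': occ=0, LF[1]=C('S')+0=2+0=2
L[2]='k': occ=0, LF[2]=C('k')+0=7+0=7
L[3]='n': occ=0, LF[3]=C('n')+0=11+0=11
L[4]='a': occ=0, LF[4]=C('a')+0=3+0=3
L[5]='i': occ=0, LF[5]=C('i')+0=6+0=6
L[6]='n': occ=1, LF[6]=C('n')+1=11+1=12
L[7]='c': occ=0, LF[7]=C('c')+0=4+0=4
L[8]='c': occ=1, LF[8]=C('c')+1=4+1=5
L[9]='k': occ=1, LF[9]=C('k')+1=7+1=8
L[10]='$': occ=0, LF[10]=C('$')+0=0+0=0
L[11]='k': occ=2, LF[11]=C('k')+2=7+2=9
L[12]='k': occ=3, LF[12]=C('k')+3=7+3=10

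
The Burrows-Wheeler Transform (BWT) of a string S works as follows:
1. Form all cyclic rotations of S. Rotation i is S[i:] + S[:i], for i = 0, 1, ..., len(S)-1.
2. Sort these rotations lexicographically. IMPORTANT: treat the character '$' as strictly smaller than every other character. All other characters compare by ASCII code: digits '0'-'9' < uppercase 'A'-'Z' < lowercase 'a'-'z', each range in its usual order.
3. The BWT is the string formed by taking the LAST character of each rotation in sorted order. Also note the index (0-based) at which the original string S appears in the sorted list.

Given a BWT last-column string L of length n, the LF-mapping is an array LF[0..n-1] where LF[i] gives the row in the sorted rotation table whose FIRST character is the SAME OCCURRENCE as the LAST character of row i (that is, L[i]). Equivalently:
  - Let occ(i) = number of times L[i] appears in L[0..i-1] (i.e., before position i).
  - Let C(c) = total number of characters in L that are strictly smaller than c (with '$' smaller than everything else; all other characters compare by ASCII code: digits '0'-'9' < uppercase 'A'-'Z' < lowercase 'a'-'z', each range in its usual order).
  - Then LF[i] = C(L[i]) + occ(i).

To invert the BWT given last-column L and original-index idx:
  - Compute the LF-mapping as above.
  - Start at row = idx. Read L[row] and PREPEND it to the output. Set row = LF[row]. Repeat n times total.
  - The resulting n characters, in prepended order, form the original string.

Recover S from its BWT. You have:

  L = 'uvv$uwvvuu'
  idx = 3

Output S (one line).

LF mapping: 1 5 6 0 2 9 7 8 3 4
Walk LF starting at row 3, prepending L[row]:
  step 1: row=3, L[3]='$', prepend. Next row=LF[3]=0
  step 2: row=0, L[0]='u', prepend. Next row=LF[0]=1
  step 3: row=1, L[1]='v', prepend. Next row=LF[1]=5
  step 4: row=5, L[5]='w', prepend. Next row=LF[5]=9
  step 5: row=9, L[9]='u', prepend. Next row=LF[9]=4
  step 6: row=4, L[4]='u', prepend. Next row=LF[4]=2
  step 7: row=2, L[2]='v', prepend. Next row=LF[2]=6
  step 8: row=6, L[6]='v', prepend. Next row=LF[6]=7
  step 9: row=7, L[7]='v', prepend. Next row=LF[7]=8
  step 10: row=8, L[8]='u', prepend. Next row=LF[8]=3
Reversed output: uvvvuuwvu$

Answer: uvvvuuwvu$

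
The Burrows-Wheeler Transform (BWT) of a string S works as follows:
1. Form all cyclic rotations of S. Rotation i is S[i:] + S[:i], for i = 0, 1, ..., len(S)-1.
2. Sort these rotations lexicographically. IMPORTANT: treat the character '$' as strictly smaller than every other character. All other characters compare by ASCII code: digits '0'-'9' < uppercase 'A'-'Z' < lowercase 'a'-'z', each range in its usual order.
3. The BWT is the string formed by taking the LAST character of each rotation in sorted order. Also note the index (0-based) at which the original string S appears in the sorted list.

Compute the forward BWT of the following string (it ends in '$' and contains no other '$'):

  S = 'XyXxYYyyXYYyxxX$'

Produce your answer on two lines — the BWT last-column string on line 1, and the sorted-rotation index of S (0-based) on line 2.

Answer: Xxyy$XxYYxXyyXYY
4

Derivation:
All 16 rotations (rotation i = S[i:]+S[:i]):
  rot[0] = XyXxYYyyXYYyxxX$
  rot[1] = yXxYYyyXYYyxxX$X
  rot[2] = XxYYyyXYYyxxX$Xy
  rot[3] = xYYyyXYYyxxX$XyX
  rot[4] = YYyyXYYyxxX$XyXx
  rot[5] = YyyXYYyxxX$XyXxY
  rot[6] = yyXYYyxxX$XyXxYY
  rot[7] = yXYYyxxX$XyXxYYy
  rot[8] = XYYyxxX$XyXxYYyy
  rot[9] = YYyxxX$XyXxYYyyX
  rot[10] = YyxxX$XyXxYYyyXY
  rot[11] = yxxX$XyXxYYyyXYY
  rot[12] = xxX$XyXxYYyyXYYy
  rot[13] = xX$XyXxYYyyXYYyx
  rot[14] = X$XyXxYYyyXYYyxx
  rot[15] = $XyXxYYyyXYYyxxX
Sorted (with $ < everything):
  sorted[0] = $XyXxYYyyXYYyxxX  (last char: 'X')
  sorted[1] = X$XyXxYYyyXYYyxx  (last char: 'x')
  sorted[2] = XYYyxxX$XyXxYYyy  (last char: 'y')
  sorted[3] = XxYYyyXYYyxxX$Xy  (last char: 'y')
  sorted[4] = XyXxYYyyXYYyxxX$  (last char: '$')
  sorted[5] = YYyxxX$XyXxYYyyX  (last char: 'X')
  sorted[6] = YYyyXYYyxxX$XyXx  (last char: 'x')
  sorted[7] = YyxxX$XyXxYYyyXY  (last char: 'Y')
  sorted[8] = YyyXYYyxxX$XyXxY  (last char: 'Y')
  sorted[9] = xX$XyXxYYyyXYYyx  (last char: 'x')
  sorted[10] = xYYyyXYYyxxX$XyX  (last char: 'X')
  sorted[11] = xxX$XyXxYYyyXYYy  (last char: 'y')
  sorted[12] = yXYYyxxX$XyXxYYy  (last char: 'y')
  sorted[13] = yXxYYyyXYYyxxX$X  (last char: 'X')
  sorted[14] = yxxX$XyXxYYyyXYY  (last char: 'Y')
  sorted[15] = yyXYYyxxX$XyXxYY  (last char: 'Y')
Last column: Xxyy$XxYYxXyyXYY
Original string S is at sorted index 4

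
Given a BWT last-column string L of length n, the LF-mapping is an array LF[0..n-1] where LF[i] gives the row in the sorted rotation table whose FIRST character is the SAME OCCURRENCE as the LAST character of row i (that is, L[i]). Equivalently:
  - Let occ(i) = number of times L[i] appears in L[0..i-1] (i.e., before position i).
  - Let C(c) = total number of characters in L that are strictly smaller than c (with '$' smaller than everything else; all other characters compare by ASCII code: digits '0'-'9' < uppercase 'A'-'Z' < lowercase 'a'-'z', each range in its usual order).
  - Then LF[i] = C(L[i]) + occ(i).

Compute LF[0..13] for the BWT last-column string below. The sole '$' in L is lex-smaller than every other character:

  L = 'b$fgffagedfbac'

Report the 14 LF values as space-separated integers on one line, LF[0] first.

Char counts: '$':1, 'a':2, 'b':2, 'c':1, 'd':1, 'e':1, 'f':4, 'g':2
C (first-col start): C('$')=0, C('a')=1, C('b')=3, C('c')=5, C('d')=6, C('e')=7, C('f')=8, C('g')=12
L[0]='b': occ=0, LF[0]=C('b')+0=3+0=3
L[1]='$': occ=0, LF[1]=C('$')+0=0+0=0
L[2]='f': occ=0, LF[2]=C('f')+0=8+0=8
L[3]='g': occ=0, LF[3]=C('g')+0=12+0=12
L[4]='f': occ=1, LF[4]=C('f')+1=8+1=9
L[5]='f': occ=2, LF[5]=C('f')+2=8+2=10
L[6]='a': occ=0, LF[6]=C('a')+0=1+0=1
L[7]='g': occ=1, LF[7]=C('g')+1=12+1=13
L[8]='e': occ=0, LF[8]=C('e')+0=7+0=7
L[9]='d': occ=0, LF[9]=C('d')+0=6+0=6
L[10]='f': occ=3, LF[10]=C('f')+3=8+3=11
L[11]='b': occ=1, LF[11]=C('b')+1=3+1=4
L[12]='a': occ=1, LF[12]=C('a')+1=1+1=2
L[13]='c': occ=0, LF[13]=C('c')+0=5+0=5

Answer: 3 0 8 12 9 10 1 13 7 6 11 4 2 5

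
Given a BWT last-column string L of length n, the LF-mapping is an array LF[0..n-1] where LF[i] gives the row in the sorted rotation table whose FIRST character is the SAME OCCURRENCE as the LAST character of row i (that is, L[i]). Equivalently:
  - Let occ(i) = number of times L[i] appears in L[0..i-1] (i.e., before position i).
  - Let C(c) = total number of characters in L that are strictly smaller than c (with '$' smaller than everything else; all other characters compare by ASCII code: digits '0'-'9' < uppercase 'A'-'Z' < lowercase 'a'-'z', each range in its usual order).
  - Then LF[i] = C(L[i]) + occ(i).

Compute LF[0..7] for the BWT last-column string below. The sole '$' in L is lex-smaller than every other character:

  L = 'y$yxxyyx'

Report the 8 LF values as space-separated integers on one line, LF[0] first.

Answer: 4 0 5 1 2 6 7 3

Derivation:
Char counts: '$':1, 'x':3, 'y':4
C (first-col start): C('$')=0, C('x')=1, C('y')=4
L[0]='y': occ=0, LF[0]=C('y')+0=4+0=4
L[1]='$': occ=0, LF[1]=C('$')+0=0+0=0
L[2]='y': occ=1, LF[2]=C('y')+1=4+1=5
L[3]='x': occ=0, LF[3]=C('x')+0=1+0=1
L[4]='x': occ=1, LF[4]=C('x')+1=1+1=2
L[5]='y': occ=2, LF[5]=C('y')+2=4+2=6
L[6]='y': occ=3, LF[6]=C('y')+3=4+3=7
L[7]='x': occ=2, LF[7]=C('x')+2=1+2=3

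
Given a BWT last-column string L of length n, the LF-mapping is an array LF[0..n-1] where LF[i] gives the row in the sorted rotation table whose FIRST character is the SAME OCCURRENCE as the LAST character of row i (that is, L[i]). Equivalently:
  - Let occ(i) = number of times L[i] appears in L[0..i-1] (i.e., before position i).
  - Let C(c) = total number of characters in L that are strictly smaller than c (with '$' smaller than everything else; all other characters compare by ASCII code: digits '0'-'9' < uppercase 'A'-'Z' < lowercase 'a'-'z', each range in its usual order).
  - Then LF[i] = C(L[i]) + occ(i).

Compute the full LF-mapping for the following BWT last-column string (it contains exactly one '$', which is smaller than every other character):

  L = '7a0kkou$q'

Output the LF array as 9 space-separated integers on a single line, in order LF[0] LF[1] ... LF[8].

Char counts: '$':1, '0':1, '7':1, 'a':1, 'k':2, 'o':1, 'q':1, 'u':1
C (first-col start): C('$')=0, C('0')=1, C('7')=2, C('a')=3, C('k')=4, C('o')=6, C('q')=7, C('u')=8
L[0]='7': occ=0, LF[0]=C('7')+0=2+0=2
L[1]='a': occ=0, LF[1]=C('a')+0=3+0=3
L[2]='0': occ=0, LF[2]=C('0')+0=1+0=1
L[3]='k': occ=0, LF[3]=C('k')+0=4+0=4
L[4]='k': occ=1, LF[4]=C('k')+1=4+1=5
L[5]='o': occ=0, LF[5]=C('o')+0=6+0=6
L[6]='u': occ=0, LF[6]=C('u')+0=8+0=8
L[7]='$': occ=0, LF[7]=C('$')+0=0+0=0
L[8]='q': occ=0, LF[8]=C('q')+0=7+0=7

Answer: 2 3 1 4 5 6 8 0 7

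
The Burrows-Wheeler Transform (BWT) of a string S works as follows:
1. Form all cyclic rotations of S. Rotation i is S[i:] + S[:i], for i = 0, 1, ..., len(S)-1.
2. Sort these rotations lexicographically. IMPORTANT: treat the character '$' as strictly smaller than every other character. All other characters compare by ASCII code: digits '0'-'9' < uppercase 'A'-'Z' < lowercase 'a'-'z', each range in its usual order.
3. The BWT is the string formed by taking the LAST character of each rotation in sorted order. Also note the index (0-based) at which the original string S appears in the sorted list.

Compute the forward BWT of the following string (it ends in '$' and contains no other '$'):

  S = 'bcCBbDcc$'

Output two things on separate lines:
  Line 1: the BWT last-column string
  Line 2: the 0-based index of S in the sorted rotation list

Answer: cCcbB$cbD
5

Derivation:
All 9 rotations (rotation i = S[i:]+S[:i]):
  rot[0] = bcCBbDcc$
  rot[1] = cCBbDcc$b
  rot[2] = CBbDcc$bc
  rot[3] = BbDcc$bcC
  rot[4] = bDcc$bcCB
  rot[5] = Dcc$bcCBb
  rot[6] = cc$bcCBbD
  rot[7] = c$bcCBbDc
  rot[8] = $bcCBbDcc
Sorted (with $ < everything):
  sorted[0] = $bcCBbDcc  (last char: 'c')
  sorted[1] = BbDcc$bcC  (last char: 'C')
  sorted[2] = CBbDcc$bc  (last char: 'c')
  sorted[3] = Dcc$bcCBb  (last char: 'b')
  sorted[4] = bDcc$bcCB  (last char: 'B')
  sorted[5] = bcCBbDcc$  (last char: '$')
  sorted[6] = c$bcCBbDc  (last char: 'c')
  sorted[7] = cCBbDcc$b  (last char: 'b')
  sorted[8] = cc$bcCBbD  (last char: 'D')
Last column: cCcbB$cbD
Original string S is at sorted index 5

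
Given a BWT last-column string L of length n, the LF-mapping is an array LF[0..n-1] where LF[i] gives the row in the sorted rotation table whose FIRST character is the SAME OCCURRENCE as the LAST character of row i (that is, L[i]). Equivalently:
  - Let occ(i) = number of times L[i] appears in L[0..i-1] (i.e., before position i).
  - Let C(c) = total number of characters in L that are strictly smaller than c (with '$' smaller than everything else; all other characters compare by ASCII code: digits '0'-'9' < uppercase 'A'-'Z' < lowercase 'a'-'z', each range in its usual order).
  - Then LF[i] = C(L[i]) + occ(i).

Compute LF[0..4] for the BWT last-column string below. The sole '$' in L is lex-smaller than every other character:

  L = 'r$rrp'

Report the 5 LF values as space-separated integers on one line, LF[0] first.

Char counts: '$':1, 'p':1, 'r':3
C (first-col start): C('$')=0, C('p')=1, C('r')=2
L[0]='r': occ=0, LF[0]=C('r')+0=2+0=2
L[1]='$': occ=0, LF[1]=C('$')+0=0+0=0
L[2]='r': occ=1, LF[2]=C('r')+1=2+1=3
L[3]='r': occ=2, LF[3]=C('r')+2=2+2=4
L[4]='p': occ=0, LF[4]=C('p')+0=1+0=1

Answer: 2 0 3 4 1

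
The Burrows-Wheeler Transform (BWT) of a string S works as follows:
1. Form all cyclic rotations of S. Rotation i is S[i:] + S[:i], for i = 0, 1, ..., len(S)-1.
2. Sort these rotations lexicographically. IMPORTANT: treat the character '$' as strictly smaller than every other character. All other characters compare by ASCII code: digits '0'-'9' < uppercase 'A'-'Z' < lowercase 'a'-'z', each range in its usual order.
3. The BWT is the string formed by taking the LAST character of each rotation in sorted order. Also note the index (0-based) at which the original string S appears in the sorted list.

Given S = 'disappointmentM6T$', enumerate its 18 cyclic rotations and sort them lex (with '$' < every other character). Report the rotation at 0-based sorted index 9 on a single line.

Answer: mentM6T$disappoint

Derivation:
All 18 rotations (rotation i = S[i:]+S[:i]):
  rot[0] = disappointmentM6T$
  rot[1] = isappointmentM6T$d
  rot[2] = sappointmentM6T$di
  rot[3] = appointmentM6T$dis
  rot[4] = ppointmentM6T$disa
  rot[5] = pointmentM6T$disap
  rot[6] = ointmentM6T$disapp
  rot[7] = intmentM6T$disappo
  rot[8] = ntmentM6T$disappoi
  rot[9] = tmentM6T$disappoin
  rot[10] = mentM6T$disappoint
  rot[11] = entM6T$disappointm
  rot[12] = ntM6T$disappointme
  rot[13] = tM6T$disappointmen
  rot[14] = M6T$disappointment
  rot[15] = 6T$disappointmentM
  rot[16] = T$disappointmentM6
  rot[17] = $disappointmentM6T
Sorted (with $ < everything):
  sorted[0] = $disappointmentM6T
  sorted[1] = 6T$disappointmentM
  sorted[2] = M6T$disappointment
  sorted[3] = T$disappointmentM6
  sorted[4] = appointmentM6T$dis
  sorted[5] = disappointmentM6T$
  sorted[6] = entM6T$disappointm
  sorted[7] = intmentM6T$disappo
  sorted[8] = isappointmentM6T$d
  sorted[9] = mentM6T$disappoint
  sorted[10] = ntM6T$disappointme
  sorted[11] = ntmentM6T$disappoi
  sorted[12] = ointmentM6T$disapp
  sorted[13] = pointmentM6T$disap
  sorted[14] = ppointmentM6T$disa
  sorted[15] = sappointmentM6T$di
  sorted[16] = tM6T$disappointmen
  sorted[17] = tmentM6T$disappoin
sorted[9] = mentM6T$disappoint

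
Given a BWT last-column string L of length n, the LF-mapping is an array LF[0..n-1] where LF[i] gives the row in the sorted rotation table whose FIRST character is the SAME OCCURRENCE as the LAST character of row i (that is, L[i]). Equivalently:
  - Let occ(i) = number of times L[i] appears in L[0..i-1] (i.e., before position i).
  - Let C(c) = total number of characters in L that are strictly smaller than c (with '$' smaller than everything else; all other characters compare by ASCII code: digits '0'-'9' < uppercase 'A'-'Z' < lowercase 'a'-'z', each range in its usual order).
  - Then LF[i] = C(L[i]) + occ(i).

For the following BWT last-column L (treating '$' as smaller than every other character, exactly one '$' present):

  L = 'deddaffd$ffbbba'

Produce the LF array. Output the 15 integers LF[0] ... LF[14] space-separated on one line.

Char counts: '$':1, 'a':2, 'b':3, 'd':4, 'e':1, 'f':4
C (first-col start): C('$')=0, C('a')=1, C('b')=3, C('d')=6, C('e')=10, C('f')=11
L[0]='d': occ=0, LF[0]=C('d')+0=6+0=6
L[1]='e': occ=0, LF[1]=C('e')+0=10+0=10
L[2]='d': occ=1, LF[2]=C('d')+1=6+1=7
L[3]='d': occ=2, LF[3]=C('d')+2=6+2=8
L[4]='a': occ=0, LF[4]=C('a')+0=1+0=1
L[5]='f': occ=0, LF[5]=C('f')+0=11+0=11
L[6]='f': occ=1, LF[6]=C('f')+1=11+1=12
L[7]='d': occ=3, LF[7]=C('d')+3=6+3=9
L[8]='$': occ=0, LF[8]=C('$')+0=0+0=0
L[9]='f': occ=2, LF[9]=C('f')+2=11+2=13
L[10]='f': occ=3, LF[10]=C('f')+3=11+3=14
L[11]='b': occ=0, LF[11]=C('b')+0=3+0=3
L[12]='b': occ=1, LF[12]=C('b')+1=3+1=4
L[13]='b': occ=2, LF[13]=C('b')+2=3+2=5
L[14]='a': occ=1, LF[14]=C('a')+1=1+1=2

Answer: 6 10 7 8 1 11 12 9 0 13 14 3 4 5 2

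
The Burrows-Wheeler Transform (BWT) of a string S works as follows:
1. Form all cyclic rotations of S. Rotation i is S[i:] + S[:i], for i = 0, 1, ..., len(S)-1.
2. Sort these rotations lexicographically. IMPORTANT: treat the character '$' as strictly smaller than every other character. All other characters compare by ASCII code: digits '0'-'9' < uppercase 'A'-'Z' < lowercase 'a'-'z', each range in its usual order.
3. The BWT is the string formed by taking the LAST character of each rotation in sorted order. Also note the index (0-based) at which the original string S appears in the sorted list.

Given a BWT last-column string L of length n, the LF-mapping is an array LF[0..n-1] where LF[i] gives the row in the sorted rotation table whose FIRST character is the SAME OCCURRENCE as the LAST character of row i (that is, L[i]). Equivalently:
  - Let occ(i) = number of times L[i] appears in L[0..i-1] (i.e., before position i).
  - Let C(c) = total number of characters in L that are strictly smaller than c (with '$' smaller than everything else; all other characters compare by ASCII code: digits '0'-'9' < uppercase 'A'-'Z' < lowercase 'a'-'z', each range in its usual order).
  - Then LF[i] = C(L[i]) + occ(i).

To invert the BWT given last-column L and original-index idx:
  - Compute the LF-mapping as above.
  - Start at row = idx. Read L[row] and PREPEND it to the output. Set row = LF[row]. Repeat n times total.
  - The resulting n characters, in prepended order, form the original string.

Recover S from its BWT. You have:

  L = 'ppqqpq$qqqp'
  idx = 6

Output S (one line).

Answer: qppqqqqqpp$

Derivation:
LF mapping: 1 2 5 6 3 7 0 8 9 10 4
Walk LF starting at row 6, prepending L[row]:
  step 1: row=6, L[6]='$', prepend. Next row=LF[6]=0
  step 2: row=0, L[0]='p', prepend. Next row=LF[0]=1
  step 3: row=1, L[1]='p', prepend. Next row=LF[1]=2
  step 4: row=2, L[2]='q', prepend. Next row=LF[2]=5
  step 5: row=5, L[5]='q', prepend. Next row=LF[5]=7
  step 6: row=7, L[7]='q', prepend. Next row=LF[7]=8
  step 7: row=8, L[8]='q', prepend. Next row=LF[8]=9
  step 8: row=9, L[9]='q', prepend. Next row=LF[9]=10
  step 9: row=10, L[10]='p', prepend. Next row=LF[10]=4
  step 10: row=4, L[4]='p', prepend. Next row=LF[4]=3
  step 11: row=3, L[3]='q', prepend. Next row=LF[3]=6
Reversed output: qppqqqqqpp$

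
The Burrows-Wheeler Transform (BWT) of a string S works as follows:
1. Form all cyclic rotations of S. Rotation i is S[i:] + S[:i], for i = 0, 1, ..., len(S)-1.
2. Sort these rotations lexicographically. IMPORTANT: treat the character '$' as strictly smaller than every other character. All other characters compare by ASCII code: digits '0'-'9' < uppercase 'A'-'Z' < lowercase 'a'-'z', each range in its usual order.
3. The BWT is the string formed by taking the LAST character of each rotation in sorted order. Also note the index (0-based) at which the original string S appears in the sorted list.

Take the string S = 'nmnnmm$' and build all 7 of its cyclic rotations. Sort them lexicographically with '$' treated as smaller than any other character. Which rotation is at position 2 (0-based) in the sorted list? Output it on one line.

All 7 rotations (rotation i = S[i:]+S[:i]):
  rot[0] = nmnnmm$
  rot[1] = mnnmm$n
  rot[2] = nnmm$nm
  rot[3] = nmm$nmn
  rot[4] = mm$nmnn
  rot[5] = m$nmnnm
  rot[6] = $nmnnmm
Sorted (with $ < everything):
  sorted[0] = $nmnnmm
  sorted[1] = m$nmnnm
  sorted[2] = mm$nmnn
  sorted[3] = mnnmm$n
  sorted[4] = nmm$nmn
  sorted[5] = nmnnmm$
  sorted[6] = nnmm$nm
sorted[2] = mm$nmnn

Answer: mm$nmnn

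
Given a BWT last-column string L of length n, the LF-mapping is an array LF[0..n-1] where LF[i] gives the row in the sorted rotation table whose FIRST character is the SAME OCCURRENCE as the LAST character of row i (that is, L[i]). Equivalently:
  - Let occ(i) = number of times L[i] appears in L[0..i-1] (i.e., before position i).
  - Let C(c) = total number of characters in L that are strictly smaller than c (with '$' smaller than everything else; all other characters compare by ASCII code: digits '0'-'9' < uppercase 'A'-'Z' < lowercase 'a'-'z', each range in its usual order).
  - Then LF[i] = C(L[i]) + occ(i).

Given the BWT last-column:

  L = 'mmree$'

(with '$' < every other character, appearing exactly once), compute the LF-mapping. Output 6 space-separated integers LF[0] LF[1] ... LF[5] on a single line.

Answer: 3 4 5 1 2 0

Derivation:
Char counts: '$':1, 'e':2, 'm':2, 'r':1
C (first-col start): C('$')=0, C('e')=1, C('m')=3, C('r')=5
L[0]='m': occ=0, LF[0]=C('m')+0=3+0=3
L[1]='m': occ=1, LF[1]=C('m')+1=3+1=4
L[2]='r': occ=0, LF[2]=C('r')+0=5+0=5
L[3]='e': occ=0, LF[3]=C('e')+0=1+0=1
L[4]='e': occ=1, LF[4]=C('e')+1=1+1=2
L[5]='$': occ=0, LF[5]=C('$')+0=0+0=0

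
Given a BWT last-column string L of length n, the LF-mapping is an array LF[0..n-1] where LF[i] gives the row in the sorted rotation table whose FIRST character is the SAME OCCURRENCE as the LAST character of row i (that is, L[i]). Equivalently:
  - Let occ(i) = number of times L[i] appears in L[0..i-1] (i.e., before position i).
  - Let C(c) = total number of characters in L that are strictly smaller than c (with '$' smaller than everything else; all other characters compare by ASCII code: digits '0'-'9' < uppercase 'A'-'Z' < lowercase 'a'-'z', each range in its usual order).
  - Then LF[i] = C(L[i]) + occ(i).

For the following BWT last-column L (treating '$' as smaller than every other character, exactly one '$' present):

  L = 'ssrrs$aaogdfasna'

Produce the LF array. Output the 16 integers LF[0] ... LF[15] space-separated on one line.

Char counts: '$':1, 'a':4, 'd':1, 'f':1, 'g':1, 'n':1, 'o':1, 'r':2, 's':4
C (first-col start): C('$')=0, C('a')=1, C('d')=5, C('f')=6, C('g')=7, C('n')=8, C('o')=9, C('r')=10, C('s')=12
L[0]='s': occ=0, LF[0]=C('s')+0=12+0=12
L[1]='s': occ=1, LF[1]=C('s')+1=12+1=13
L[2]='r': occ=0, LF[2]=C('r')+0=10+0=10
L[3]='r': occ=1, LF[3]=C('r')+1=10+1=11
L[4]='s': occ=2, LF[4]=C('s')+2=12+2=14
L[5]='$': occ=0, LF[5]=C('$')+0=0+0=0
L[6]='a': occ=0, LF[6]=C('a')+0=1+0=1
L[7]='a': occ=1, LF[7]=C('a')+1=1+1=2
L[8]='o': occ=0, LF[8]=C('o')+0=9+0=9
L[9]='g': occ=0, LF[9]=C('g')+0=7+0=7
L[10]='d': occ=0, LF[10]=C('d')+0=5+0=5
L[11]='f': occ=0, LF[11]=C('f')+0=6+0=6
L[12]='a': occ=2, LF[12]=C('a')+2=1+2=3
L[13]='s': occ=3, LF[13]=C('s')+3=12+3=15
L[14]='n': occ=0, LF[14]=C('n')+0=8+0=8
L[15]='a': occ=3, LF[15]=C('a')+3=1+3=4

Answer: 12 13 10 11 14 0 1 2 9 7 5 6 3 15 8 4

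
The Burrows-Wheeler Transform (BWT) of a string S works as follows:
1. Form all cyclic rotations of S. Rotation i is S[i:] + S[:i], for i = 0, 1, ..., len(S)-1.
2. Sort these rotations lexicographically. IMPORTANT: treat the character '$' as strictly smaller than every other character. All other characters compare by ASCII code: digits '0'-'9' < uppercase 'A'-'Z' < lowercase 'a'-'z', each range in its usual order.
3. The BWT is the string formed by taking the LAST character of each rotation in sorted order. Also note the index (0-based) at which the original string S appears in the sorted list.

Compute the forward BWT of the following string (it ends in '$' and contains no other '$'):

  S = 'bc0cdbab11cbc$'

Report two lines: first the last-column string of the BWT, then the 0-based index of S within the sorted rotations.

Answer: ccb1badc$bb10c
8

Derivation:
All 14 rotations (rotation i = S[i:]+S[:i]):
  rot[0] = bc0cdbab11cbc$
  rot[1] = c0cdbab11cbc$b
  rot[2] = 0cdbab11cbc$bc
  rot[3] = cdbab11cbc$bc0
  rot[4] = dbab11cbc$bc0c
  rot[5] = bab11cbc$bc0cd
  rot[6] = ab11cbc$bc0cdb
  rot[7] = b11cbc$bc0cdba
  rot[8] = 11cbc$bc0cdbab
  rot[9] = 1cbc$bc0cdbab1
  rot[10] = cbc$bc0cdbab11
  rot[11] = bc$bc0cdbab11c
  rot[12] = c$bc0cdbab11cb
  rot[13] = $bc0cdbab11cbc
Sorted (with $ < everything):
  sorted[0] = $bc0cdbab11cbc  (last char: 'c')
  sorted[1] = 0cdbab11cbc$bc  (last char: 'c')
  sorted[2] = 11cbc$bc0cdbab  (last char: 'b')
  sorted[3] = 1cbc$bc0cdbab1  (last char: '1')
  sorted[4] = ab11cbc$bc0cdb  (last char: 'b')
  sorted[5] = b11cbc$bc0cdba  (last char: 'a')
  sorted[6] = bab11cbc$bc0cd  (last char: 'd')
  sorted[7] = bc$bc0cdbab11c  (last char: 'c')
  sorted[8] = bc0cdbab11cbc$  (last char: '$')
  sorted[9] = c$bc0cdbab11cb  (last char: 'b')
  sorted[10] = c0cdbab11cbc$b  (last char: 'b')
  sorted[11] = cbc$bc0cdbab11  (last char: '1')
  sorted[12] = cdbab11cbc$bc0  (last char: '0')
  sorted[13] = dbab11cbc$bc0c  (last char: 'c')
Last column: ccb1badc$bb10c
Original string S is at sorted index 8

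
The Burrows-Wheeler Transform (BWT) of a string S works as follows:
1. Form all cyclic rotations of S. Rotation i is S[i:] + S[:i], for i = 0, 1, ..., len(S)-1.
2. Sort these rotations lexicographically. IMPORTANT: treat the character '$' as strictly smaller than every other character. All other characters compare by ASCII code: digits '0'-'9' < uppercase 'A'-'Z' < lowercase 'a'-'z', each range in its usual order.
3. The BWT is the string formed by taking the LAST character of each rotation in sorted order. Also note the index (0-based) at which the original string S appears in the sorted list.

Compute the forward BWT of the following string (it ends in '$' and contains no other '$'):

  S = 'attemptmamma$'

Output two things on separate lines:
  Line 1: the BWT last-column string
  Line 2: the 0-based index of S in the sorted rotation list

Answer: amm$tmtaemtpa
3

Derivation:
All 13 rotations (rotation i = S[i:]+S[:i]):
  rot[0] = attemptmamma$
  rot[1] = ttemptmamma$a
  rot[2] = temptmamma$at
  rot[3] = emptmamma$att
  rot[4] = mptmamma$atte
  rot[5] = ptmamma$attem
  rot[6] = tmamma$attemp
  rot[7] = mamma$attempt
  rot[8] = amma$attemptm
  rot[9] = mma$attemptma
  rot[10] = ma$attemptmam
  rot[11] = a$attemptmamm
  rot[12] = $attemptmamma
Sorted (with $ < everything):
  sorted[0] = $attemptmamma  (last char: 'a')
  sorted[1] = a$attemptmamm  (last char: 'm')
  sorted[2] = amma$attemptm  (last char: 'm')
  sorted[3] = attemptmamma$  (last char: '$')
  sorted[4] = emptmamma$att  (last char: 't')
  sorted[5] = ma$attemptmam  (last char: 'm')
  sorted[6] = mamma$attempt  (last char: 't')
  sorted[7] = mma$attemptma  (last char: 'a')
  sorted[8] = mptmamma$atte  (last char: 'e')
  sorted[9] = ptmamma$attem  (last char: 'm')
  sorted[10] = temptmamma$at  (last char: 't')
  sorted[11] = tmamma$attemp  (last char: 'p')
  sorted[12] = ttemptmamma$a  (last char: 'a')
Last column: amm$tmtaemtpa
Original string S is at sorted index 3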